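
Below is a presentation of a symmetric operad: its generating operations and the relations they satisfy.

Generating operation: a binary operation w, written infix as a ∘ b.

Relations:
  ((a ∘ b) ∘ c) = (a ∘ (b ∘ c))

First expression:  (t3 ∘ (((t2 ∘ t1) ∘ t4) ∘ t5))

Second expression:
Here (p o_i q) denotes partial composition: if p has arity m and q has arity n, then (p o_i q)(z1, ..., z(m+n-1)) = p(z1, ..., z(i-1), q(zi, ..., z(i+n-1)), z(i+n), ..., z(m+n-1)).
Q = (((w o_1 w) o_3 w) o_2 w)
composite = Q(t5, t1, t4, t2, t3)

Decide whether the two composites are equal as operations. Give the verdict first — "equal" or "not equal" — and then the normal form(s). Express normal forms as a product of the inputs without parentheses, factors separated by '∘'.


The first composite normalizes to t3 ∘ t2 ∘ t1 ∘ t4 ∘ t5
The second composite normalizes to t5 ∘ t1 ∘ t4 ∘ t2 ∘ t3
The normal forms differ: not equal.

not equal: they reduce to t3 ∘ t2 ∘ t1 ∘ t4 ∘ t5 and t5 ∘ t1 ∘ t4 ∘ t2 ∘ t3


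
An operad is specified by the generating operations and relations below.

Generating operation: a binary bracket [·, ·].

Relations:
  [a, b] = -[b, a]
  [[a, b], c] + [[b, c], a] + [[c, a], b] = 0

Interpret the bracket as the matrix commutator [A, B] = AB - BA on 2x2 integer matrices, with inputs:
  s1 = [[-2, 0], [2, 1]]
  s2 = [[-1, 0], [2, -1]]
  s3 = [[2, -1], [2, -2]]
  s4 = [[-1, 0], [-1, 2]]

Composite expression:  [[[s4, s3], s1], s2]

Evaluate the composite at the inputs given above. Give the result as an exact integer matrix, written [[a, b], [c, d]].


[s4, s3] = [[-1, 3], [2, 1]]
[[s4, s3], s1] = [[6, 9], [-2, -6]]
[[[s4, s3], s1], s2] = [[18, 0], [-24, -18]]

[[18, 0], [-24, -18]]


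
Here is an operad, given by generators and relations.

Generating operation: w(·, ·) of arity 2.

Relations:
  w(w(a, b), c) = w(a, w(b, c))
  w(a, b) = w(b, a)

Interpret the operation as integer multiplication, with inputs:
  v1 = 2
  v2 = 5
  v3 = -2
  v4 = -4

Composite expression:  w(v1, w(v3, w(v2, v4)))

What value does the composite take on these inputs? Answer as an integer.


80

w(v2, v4) = -20
w(v3, w(v2, v4)) = 40
w(v1, w(v3, w(v2, v4))) = 80


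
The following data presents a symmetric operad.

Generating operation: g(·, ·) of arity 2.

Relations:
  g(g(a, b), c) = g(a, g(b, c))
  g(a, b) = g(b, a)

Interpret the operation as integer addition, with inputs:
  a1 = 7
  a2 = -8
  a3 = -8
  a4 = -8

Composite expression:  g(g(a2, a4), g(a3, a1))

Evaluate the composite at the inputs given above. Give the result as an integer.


g(a2, a4) = -16
g(a3, a1) = -1
g(g(a2, a4), g(a3, a1)) = -17

-17


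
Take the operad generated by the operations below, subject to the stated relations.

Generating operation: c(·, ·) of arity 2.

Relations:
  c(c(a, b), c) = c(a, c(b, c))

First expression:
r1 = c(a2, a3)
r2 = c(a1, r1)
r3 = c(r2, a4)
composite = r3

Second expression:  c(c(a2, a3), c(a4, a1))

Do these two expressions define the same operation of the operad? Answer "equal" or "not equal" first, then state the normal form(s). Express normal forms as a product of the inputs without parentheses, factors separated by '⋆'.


not equal; the first gives a1 ⋆ a2 ⋆ a3 ⋆ a4 and the second a2 ⋆ a3 ⋆ a4 ⋆ a1


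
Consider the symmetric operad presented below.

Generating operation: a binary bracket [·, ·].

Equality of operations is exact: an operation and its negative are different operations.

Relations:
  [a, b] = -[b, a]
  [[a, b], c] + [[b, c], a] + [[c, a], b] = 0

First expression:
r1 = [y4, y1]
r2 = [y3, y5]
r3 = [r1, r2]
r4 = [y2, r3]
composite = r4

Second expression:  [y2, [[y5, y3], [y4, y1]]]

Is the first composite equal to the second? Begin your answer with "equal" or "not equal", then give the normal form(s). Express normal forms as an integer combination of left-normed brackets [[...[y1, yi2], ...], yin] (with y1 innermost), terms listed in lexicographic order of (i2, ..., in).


equal — both sides give [[[[y1, y4], y3], y5], y2] - [[[[y1, y4], y5], y3], y2]

Normal form of the first expression: [[[[y1, y4], y3], y5], y2] - [[[[y1, y4], y5], y3], y2]
Normal form of the second expression: [[[[y1, y4], y3], y5], y2] - [[[[y1, y4], y5], y3], y2]
Same normal form: equal.


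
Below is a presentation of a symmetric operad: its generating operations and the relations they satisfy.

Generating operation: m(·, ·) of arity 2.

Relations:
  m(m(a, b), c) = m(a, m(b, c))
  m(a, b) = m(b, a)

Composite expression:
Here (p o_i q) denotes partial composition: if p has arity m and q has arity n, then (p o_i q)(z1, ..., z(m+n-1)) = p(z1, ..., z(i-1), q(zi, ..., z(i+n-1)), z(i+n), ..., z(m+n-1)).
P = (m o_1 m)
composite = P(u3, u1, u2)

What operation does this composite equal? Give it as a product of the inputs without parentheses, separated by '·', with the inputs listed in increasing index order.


u1 · u2 · u3

Key point: m commutes, so take the u-inputs in any fixed order.
m(u3, u1) unparenthesizes to u3 · u1
m(m(u3, u1), u2) unparenthesizes to u3 · u1 · u2
sorting the factors by input index: u1 · u2 · u3


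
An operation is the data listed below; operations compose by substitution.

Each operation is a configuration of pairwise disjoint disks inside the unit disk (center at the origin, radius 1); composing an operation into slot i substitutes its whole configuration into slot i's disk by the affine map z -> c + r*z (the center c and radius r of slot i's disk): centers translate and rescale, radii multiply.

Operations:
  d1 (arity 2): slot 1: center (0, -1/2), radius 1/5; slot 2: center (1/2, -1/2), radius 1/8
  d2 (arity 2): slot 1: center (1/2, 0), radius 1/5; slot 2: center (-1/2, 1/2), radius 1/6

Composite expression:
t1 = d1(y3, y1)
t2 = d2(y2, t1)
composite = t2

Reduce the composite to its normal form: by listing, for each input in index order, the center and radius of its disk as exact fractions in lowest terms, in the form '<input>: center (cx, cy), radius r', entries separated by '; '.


y1: center (-5/12, 5/12), radius 1/48; y2: center (1/2, 0), radius 1/5; y3: center (-1/2, 5/12), radius 1/30

Follow each y-input down from d2: c' goes to c + r*c', radius to r*r'.
input y2: composing its 1 substitution step yields center (1/2, 0), radius 1/5
input y3: composing its 2 substitution steps yields center (-1/2, 5/12), radius 1/30
input y1: composing its 2 substitution steps yields center (-5/12, 5/12), radius 1/48


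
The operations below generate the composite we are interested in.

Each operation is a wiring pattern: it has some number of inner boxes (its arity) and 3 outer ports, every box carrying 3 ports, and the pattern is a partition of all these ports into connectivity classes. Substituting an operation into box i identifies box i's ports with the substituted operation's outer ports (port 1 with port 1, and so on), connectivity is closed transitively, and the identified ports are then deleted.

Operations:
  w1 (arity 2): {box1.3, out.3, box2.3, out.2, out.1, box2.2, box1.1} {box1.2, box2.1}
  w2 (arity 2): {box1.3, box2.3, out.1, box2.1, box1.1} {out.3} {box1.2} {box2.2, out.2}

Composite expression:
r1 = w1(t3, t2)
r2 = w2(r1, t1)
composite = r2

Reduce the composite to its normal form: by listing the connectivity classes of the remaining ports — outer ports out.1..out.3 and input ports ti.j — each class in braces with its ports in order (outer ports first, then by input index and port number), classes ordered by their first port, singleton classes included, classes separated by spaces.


{out.1, t1.1, t1.3, t2.2, t2.3, t3.1, t3.3} {out.2, t1.2} {out.3} {t2.1, t3.2}


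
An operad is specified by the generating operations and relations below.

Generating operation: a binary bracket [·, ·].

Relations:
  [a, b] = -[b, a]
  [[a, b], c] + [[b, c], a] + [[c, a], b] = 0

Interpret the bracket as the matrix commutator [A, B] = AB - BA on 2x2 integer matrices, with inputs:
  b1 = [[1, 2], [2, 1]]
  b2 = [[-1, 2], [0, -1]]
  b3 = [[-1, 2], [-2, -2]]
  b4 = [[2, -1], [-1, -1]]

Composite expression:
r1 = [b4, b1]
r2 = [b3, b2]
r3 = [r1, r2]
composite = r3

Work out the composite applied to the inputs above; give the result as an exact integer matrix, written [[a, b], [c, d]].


[[12, -48], [-48, -12]]


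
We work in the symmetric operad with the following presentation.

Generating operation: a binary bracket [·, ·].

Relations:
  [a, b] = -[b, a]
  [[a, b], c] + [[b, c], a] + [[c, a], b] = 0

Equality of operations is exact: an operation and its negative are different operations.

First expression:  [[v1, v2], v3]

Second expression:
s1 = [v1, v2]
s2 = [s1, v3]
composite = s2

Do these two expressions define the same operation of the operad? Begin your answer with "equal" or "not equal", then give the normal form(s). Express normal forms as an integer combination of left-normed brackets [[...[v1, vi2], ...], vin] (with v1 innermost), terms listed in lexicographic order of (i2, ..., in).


The first composite normalizes to [[v1, v2], v3]
The second composite normalizes to [[v1, v2], v3]
The normal forms match — equal.

equal: each reduces to [[v1, v2], v3]


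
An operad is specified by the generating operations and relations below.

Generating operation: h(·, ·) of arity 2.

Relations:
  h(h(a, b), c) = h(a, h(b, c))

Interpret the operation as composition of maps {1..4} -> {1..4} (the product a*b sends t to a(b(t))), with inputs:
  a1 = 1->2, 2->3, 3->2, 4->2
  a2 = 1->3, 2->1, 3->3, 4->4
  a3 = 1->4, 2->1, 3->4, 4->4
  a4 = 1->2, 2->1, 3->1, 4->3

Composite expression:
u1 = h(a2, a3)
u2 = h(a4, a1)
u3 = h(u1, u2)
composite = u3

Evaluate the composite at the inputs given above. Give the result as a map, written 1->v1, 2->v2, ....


1->4, 2->4, 3->4, 4->4

h(a2, a3) = 1->4, 2->3, 3->4, 4->4
h(a4, a1) = 1->1, 2->1, 3->1, 4->1
h(h(a2, a3), h(a4, a1)) = 1->4, 2->4, 3->4, 4->4


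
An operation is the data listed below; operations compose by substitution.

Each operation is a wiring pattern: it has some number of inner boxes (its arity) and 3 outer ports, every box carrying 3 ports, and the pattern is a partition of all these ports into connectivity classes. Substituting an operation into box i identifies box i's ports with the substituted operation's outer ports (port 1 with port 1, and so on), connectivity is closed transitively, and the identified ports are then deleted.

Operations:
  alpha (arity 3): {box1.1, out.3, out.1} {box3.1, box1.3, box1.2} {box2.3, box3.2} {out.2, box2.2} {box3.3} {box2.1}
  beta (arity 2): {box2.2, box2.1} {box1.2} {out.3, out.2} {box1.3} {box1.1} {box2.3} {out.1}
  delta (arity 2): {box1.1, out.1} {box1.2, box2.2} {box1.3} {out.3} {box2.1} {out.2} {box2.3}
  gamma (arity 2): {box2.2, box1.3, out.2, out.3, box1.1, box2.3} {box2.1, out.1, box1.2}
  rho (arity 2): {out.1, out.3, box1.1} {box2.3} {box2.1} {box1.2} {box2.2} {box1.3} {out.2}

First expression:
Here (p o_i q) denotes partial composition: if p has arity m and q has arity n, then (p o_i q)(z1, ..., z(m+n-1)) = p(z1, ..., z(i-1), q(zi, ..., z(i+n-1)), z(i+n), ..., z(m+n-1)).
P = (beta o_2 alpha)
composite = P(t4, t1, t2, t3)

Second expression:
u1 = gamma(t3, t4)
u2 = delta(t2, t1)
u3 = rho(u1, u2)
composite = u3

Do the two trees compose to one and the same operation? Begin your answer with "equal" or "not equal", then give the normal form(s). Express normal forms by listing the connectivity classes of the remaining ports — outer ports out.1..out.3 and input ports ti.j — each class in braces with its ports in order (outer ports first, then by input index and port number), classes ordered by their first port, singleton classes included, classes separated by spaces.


not equal; first: {out.1} {out.2, out.3} {t1.1, t2.2} {t1.2, t1.3, t3.1} {t2.1} {t2.3, t3.2} {t3.3} {t4.1} {t4.2} {t4.3}; second: {out.1, out.3, t3.2, t4.1} {out.2} {t1.1} {t1.2, t2.2} {t1.3} {t2.1} {t2.3} {t3.1, t3.3, t4.2, t4.3}

Reducing the first expression gives {out.1} {out.2, out.3} {t1.1, t2.2} {t1.2, t1.3, t3.1} {t2.1} {t2.3, t3.2} {t3.3} {t4.1} {t4.2} {t4.3}
Reducing the second expression gives {out.1, out.3, t3.2, t4.1} {out.2} {t1.1} {t1.2, t2.2} {t1.3} {t2.1} {t2.3} {t3.1, t3.3, t4.2, t4.3}
They disagree, so not equal.


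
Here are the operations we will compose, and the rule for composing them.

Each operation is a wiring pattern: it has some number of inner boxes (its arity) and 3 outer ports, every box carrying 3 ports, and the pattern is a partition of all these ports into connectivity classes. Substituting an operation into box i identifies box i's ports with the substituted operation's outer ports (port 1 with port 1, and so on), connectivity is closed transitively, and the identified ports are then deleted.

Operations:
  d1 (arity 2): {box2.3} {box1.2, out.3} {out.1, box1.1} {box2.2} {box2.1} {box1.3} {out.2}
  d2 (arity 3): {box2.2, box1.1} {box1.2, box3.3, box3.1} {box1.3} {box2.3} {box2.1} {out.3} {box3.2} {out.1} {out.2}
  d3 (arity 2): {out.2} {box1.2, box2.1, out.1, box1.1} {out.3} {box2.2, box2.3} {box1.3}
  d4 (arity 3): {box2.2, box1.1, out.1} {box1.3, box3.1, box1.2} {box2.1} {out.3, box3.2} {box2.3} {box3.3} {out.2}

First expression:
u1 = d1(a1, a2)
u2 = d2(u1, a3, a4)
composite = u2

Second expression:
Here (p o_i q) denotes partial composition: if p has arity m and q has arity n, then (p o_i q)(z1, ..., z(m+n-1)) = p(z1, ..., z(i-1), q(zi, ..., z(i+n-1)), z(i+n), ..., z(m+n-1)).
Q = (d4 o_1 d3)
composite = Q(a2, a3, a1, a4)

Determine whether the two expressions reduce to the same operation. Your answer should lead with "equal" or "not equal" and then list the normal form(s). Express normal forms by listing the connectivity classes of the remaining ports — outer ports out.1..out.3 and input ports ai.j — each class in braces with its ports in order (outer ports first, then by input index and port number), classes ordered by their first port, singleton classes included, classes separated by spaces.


Normal form of the first expression: {out.1} {out.2} {out.3} {a1.1, a3.2} {a1.2} {a1.3} {a2.1} {a2.2} {a2.3} {a3.1} {a3.3} {a4.1, a4.3} {a4.2}
Normal form of the second expression: {out.1, a1.2, a2.1, a2.2, a3.1} {out.2} {out.3, a4.2} {a1.1} {a1.3} {a2.3} {a3.2, a3.3} {a4.1} {a4.3}
No match — not equal.

not equal; the first gives {out.1} {out.2} {out.3} {a1.1, a3.2} {a1.2} {a1.3} {a2.1} {a2.2} {a2.3} {a3.1} {a3.3} {a4.1, a4.3} {a4.2} and the second {out.1, a1.2, a2.1, a2.2, a3.1} {out.2} {out.3, a4.2} {a1.1} {a1.3} {a2.3} {a3.2, a3.3} {a4.1} {a4.3}


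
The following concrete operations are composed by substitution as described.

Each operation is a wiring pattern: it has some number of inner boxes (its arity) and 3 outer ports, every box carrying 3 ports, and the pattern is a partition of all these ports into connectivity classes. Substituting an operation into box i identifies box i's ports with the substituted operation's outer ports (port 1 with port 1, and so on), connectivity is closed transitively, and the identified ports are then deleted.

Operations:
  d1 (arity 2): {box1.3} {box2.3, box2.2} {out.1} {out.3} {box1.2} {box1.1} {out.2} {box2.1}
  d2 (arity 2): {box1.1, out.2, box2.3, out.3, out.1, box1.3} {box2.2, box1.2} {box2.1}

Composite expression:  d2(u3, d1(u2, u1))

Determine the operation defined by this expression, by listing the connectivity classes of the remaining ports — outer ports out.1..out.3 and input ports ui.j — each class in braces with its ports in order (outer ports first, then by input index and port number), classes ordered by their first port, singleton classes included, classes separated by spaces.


After gluing at d2, chains via deleted ports link the u-ports.
the subtree at d1 composes to {out.1} {out.2} {out.3} {u1.1} {u1.2, u1.3} {u2.1} {u2.2} {u2.3} on (u2, u1); out.j = own outer ports
the subtree at d2 composes to {out.1, out.2, out.3, u3.1, u3.3} {u1.1} {u1.2, u1.3} {u2.1} {u2.2} {u2.3} {u3.2} on (u3, u2, u1); out.j = own outer ports

{out.1, out.2, out.3, u3.1, u3.3} {u1.1} {u1.2, u1.3} {u2.1} {u2.2} {u2.3} {u3.2}


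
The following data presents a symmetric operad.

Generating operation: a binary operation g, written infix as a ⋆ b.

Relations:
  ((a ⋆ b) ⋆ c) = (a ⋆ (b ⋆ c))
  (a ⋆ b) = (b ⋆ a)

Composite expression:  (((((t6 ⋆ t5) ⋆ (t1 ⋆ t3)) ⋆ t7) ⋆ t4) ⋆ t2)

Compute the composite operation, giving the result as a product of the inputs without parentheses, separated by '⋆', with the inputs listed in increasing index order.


t1 ⋆ t2 ⋆ t3 ⋆ t4 ⋆ t5 ⋆ t6 ⋆ t7

Reordering under g is free, so list the t-inputs canonically.
(t6 ⋆ t5) linearizes to t6 ⋆ t5
(t1 ⋆ t3) linearizes to t1 ⋆ t3
((t6 ⋆ t5) ⋆ (t1 ⋆ t3)) linearizes to t6 ⋆ t5 ⋆ t1 ⋆ t3
(((t6 ⋆ t5) ⋆ (t1 ⋆ t3)) ⋆ t7) linearizes to t6 ⋆ t5 ⋆ t1 ⋆ t3 ⋆ t7
((((t6 ⋆ t5) ⋆ (t1 ⋆ t3)) ⋆ t7) ⋆ t4) linearizes to t6 ⋆ t5 ⋆ t1 ⋆ t3 ⋆ t7 ⋆ t4
(((((t6 ⋆ t5) ⋆ (t1 ⋆ t3)) ⋆ t7) ⋆ t4) ⋆ t2) linearizes to t6 ⋆ t5 ⋆ t1 ⋆ t3 ⋆ t7 ⋆ t4 ⋆ t2
reordering the factors by index: t1 ⋆ t2 ⋆ t3 ⋆ t4 ⋆ t5 ⋆ t6 ⋆ t7


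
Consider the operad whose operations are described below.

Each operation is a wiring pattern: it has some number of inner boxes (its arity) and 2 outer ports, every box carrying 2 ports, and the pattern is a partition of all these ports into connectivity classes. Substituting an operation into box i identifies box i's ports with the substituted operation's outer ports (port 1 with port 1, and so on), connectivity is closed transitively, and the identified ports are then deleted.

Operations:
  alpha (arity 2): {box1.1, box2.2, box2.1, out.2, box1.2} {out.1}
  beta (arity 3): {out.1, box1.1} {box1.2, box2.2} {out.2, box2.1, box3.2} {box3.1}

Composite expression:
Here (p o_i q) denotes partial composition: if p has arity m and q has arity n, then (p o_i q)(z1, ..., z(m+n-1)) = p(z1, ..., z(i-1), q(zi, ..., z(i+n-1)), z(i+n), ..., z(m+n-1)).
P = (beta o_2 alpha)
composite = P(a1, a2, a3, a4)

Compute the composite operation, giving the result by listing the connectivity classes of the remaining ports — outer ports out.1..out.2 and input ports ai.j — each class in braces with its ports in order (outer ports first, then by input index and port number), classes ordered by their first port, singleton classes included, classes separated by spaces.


{out.1, a1.1} {out.2, a4.2} {a1.2, a2.1, a2.2, a3.1, a3.2} {a4.1}


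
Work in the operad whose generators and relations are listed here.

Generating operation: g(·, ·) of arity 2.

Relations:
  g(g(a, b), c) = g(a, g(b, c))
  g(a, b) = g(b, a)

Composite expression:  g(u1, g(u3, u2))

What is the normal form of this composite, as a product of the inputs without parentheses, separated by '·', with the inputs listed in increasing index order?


u1 · u2 · u3


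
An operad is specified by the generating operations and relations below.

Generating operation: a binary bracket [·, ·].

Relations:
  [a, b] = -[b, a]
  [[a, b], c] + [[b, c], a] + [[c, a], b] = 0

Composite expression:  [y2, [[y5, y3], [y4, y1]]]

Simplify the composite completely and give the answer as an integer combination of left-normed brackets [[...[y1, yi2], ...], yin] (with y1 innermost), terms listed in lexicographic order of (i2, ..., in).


Antisymmetry and Jacobi reduce to y1-anchored left-normed brackets.
Composite bracket: [y2, [[y5, y3], [y4, y1]]]
The bracket unfolds into 16 signed words via [a, b] = ab - ba (2^4 = 16).
Words beginning with y1 determine it all:
  y1y4y3y5y2 appears with sign +1, giving the term +[[[[y1, y4], y3], y5], y2]
  y1y4y5y3y2 appears with sign -1, giving the term -[[[[y1, y4], y5], y3], y2]

[[[[y1, y4], y3], y5], y2] - [[[[y1, y4], y5], y3], y2]


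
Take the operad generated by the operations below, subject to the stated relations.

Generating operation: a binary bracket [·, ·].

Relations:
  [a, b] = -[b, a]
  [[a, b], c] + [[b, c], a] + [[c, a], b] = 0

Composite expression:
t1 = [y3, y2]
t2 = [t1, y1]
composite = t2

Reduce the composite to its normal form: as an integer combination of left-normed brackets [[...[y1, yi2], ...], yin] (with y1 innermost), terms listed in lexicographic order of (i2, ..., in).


[[y1, y2], y3] - [[y1, y3], y2]

A multilinear Lie element is pinned by y1-initial words (y1 innermost).
Composite bracket: [[y3, y2], y1]
Under [a, b] = ab - ba we get 4 signed associative words (2^2 = 4).
Coefficients come from the y1-initial words:
  y1y2y3 appears with sign +1, giving the term +[[y1, y2], y3]
  y1y3y2 appears with sign -1, giving the term -[[y1, y3], y2]


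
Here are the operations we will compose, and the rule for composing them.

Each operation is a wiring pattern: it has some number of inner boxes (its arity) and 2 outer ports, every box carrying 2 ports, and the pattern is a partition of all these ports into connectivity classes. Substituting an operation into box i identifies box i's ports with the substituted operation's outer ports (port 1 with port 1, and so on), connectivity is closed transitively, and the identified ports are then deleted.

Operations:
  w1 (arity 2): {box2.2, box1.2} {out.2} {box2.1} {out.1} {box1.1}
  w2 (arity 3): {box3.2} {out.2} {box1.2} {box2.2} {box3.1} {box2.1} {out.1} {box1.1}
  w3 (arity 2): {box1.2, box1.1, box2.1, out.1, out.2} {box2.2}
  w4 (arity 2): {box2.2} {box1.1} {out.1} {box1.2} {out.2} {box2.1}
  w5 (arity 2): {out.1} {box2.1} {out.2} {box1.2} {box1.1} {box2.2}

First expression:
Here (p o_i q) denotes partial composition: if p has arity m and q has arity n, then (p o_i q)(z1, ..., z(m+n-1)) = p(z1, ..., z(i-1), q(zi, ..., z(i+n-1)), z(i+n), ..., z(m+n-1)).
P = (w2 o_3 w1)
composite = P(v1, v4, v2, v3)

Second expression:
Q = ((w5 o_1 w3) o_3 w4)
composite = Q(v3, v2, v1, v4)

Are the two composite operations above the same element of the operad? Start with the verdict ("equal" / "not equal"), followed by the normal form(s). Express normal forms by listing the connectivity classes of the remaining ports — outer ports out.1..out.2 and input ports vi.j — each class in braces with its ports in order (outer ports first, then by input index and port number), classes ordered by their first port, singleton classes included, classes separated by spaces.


not equal; the first gives {out.1} {out.2} {v1.1} {v1.2} {v2.1} {v2.2, v3.2} {v3.1} {v4.1} {v4.2} and the second {out.1} {out.2} {v1.1} {v1.2} {v2.1, v3.1, v3.2} {v2.2} {v4.1} {v4.2}

Normal form of the first expression: {out.1} {out.2} {v1.1} {v1.2} {v2.1} {v2.2, v3.2} {v3.1} {v4.1} {v4.2}
Normal form of the second expression: {out.1} {out.2} {v1.1} {v1.2} {v2.1, v3.1, v3.2} {v2.2} {v4.1} {v4.2}
They disagree, so not equal.


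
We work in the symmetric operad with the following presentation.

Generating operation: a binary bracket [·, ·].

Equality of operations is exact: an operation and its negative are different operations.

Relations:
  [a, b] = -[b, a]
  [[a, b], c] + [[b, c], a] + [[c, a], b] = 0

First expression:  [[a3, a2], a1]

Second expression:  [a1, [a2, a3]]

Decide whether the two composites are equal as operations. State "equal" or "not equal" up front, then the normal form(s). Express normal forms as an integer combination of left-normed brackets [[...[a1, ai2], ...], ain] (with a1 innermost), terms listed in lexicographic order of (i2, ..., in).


The first expression, normalized: [[a1, a2], a3] - [[a1, a3], a2]
The second expression, normalized: [[a1, a2], a3] - [[a1, a3], a2]
Same normal form: equal.

equal: each reduces to [[a1, a2], a3] - [[a1, a3], a2]


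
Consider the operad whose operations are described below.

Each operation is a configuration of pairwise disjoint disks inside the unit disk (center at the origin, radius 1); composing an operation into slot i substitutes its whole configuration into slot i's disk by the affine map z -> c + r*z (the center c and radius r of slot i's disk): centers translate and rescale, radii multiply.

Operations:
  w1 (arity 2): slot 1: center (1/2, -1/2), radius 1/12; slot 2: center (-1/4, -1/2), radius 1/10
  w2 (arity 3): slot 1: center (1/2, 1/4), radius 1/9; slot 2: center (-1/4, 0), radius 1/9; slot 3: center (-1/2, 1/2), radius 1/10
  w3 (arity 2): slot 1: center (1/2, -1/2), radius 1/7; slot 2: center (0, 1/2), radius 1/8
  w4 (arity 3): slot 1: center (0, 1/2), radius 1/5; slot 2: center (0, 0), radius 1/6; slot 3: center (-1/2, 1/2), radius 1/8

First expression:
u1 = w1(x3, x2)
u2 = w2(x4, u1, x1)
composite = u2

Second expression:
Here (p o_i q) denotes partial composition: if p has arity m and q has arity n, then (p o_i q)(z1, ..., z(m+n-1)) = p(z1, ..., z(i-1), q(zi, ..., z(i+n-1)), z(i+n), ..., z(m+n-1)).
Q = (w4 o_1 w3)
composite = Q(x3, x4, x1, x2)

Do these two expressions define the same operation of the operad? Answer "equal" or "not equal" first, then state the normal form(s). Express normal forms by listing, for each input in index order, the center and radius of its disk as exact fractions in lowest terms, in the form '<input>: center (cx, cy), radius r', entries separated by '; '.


not equal: they reduce to x1: center (-1/2, 1/2), radius 1/10; x2: center (-5/18, -1/18), radius 1/90; x3: center (-7/36, -1/18), radius 1/108; x4: center (1/2, 1/4), radius 1/9 and x1: center (0, 0), radius 1/6; x2: center (-1/2, 1/2), radius 1/8; x3: center (1/10, 2/5), radius 1/35; x4: center (0, 3/5), radius 1/40

Normal form of the first expression: x1: center (-1/2, 1/2), radius 1/10; x2: center (-5/18, -1/18), radius 1/90; x3: center (-7/36, -1/18), radius 1/108; x4: center (1/2, 1/4), radius 1/9
Normal form of the second expression: x1: center (0, 0), radius 1/6; x2: center (-1/2, 1/2), radius 1/8; x3: center (1/10, 2/5), radius 1/35; x4: center (0, 3/5), radius 1/40
The forms do not match — not equal.


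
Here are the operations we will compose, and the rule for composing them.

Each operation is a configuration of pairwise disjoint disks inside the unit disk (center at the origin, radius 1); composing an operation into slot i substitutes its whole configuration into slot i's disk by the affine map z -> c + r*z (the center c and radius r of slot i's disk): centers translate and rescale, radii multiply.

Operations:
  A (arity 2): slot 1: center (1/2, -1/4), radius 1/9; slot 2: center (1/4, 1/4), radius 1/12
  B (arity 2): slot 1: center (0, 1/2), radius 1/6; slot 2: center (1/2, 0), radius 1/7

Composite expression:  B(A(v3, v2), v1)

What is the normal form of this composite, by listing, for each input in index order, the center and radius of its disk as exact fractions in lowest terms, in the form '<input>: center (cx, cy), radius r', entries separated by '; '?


Nesting under B composes maps z -> c + r*z down each v-path.
input v3: composing its 2 substitution steps yields center (1/12, 11/24), radius 1/54
input v2: composing its 2 substitution steps yields center (1/24, 13/24), radius 1/72
input v1: composing its 1 substitution step yields center (1/2, 0), radius 1/7

v1: center (1/2, 0), radius 1/7; v2: center (1/24, 13/24), radius 1/72; v3: center (1/12, 11/24), radius 1/54


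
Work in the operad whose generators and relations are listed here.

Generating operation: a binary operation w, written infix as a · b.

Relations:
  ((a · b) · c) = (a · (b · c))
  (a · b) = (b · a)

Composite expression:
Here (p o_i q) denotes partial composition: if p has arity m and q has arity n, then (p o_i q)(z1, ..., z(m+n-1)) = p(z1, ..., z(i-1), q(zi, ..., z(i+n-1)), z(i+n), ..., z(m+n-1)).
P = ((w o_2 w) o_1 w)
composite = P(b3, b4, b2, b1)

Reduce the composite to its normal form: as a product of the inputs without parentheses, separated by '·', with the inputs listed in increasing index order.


b1 · b2 · b3 · b4

Both nesting and order wash out for w; what remains is which b's occur.
(b3 · b4) collapses to b3 · b4
(b2 · b1) collapses to b2 · b1
((b3 · b4) · (b2 · b1)) collapses to b3 · b4 · b2 · b1
commutativity sorts the factors: b1 · b2 · b3 · b4


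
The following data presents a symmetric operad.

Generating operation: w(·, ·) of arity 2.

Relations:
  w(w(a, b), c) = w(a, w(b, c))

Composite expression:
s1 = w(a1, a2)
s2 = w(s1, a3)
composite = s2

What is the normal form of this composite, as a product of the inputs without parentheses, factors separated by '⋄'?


a1 ⋄ a2 ⋄ a3


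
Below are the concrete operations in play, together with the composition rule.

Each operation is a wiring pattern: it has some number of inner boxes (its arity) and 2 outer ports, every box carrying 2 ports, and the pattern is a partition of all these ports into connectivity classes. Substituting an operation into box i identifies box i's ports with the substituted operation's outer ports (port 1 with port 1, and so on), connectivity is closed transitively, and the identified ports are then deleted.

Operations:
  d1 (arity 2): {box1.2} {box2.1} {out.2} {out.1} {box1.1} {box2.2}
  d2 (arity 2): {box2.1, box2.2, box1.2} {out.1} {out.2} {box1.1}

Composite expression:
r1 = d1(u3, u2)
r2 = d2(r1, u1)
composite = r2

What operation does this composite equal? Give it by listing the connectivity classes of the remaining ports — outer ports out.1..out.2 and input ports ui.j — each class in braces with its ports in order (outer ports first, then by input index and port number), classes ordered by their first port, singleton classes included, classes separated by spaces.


{out.1} {out.2} {u1.1, u1.2} {u2.1} {u2.2} {u3.1} {u3.2}

Two ports join when wires chain via d2-identified ports.
through d1, on inputs (u3, u2): {out.1} {out.2} {u2.1} {u2.2} {u3.1} {u3.2} (out.j = stage outer ports)
through d2, on inputs (u3, u2, u1): {out.1} {out.2} {u1.1, u1.2} {u2.1} {u2.2} {u3.1} {u3.2} (out.j = stage outer ports)


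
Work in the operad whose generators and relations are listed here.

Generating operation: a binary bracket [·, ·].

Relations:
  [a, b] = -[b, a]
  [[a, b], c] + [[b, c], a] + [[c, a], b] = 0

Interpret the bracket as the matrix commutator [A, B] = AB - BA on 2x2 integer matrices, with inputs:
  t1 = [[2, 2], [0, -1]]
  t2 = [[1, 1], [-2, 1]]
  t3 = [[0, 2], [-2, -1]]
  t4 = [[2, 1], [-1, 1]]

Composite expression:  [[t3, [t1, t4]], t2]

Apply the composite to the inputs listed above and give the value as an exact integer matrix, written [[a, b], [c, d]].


[[-23, 16], [32, 23]]

[t1, t4] = [[-2, 1], [3, 2]]
[t3, [t1, t4]] = [[8, 9], [5, -8]]
[[t3, [t1, t4]], t2] = [[-23, 16], [32, 23]]


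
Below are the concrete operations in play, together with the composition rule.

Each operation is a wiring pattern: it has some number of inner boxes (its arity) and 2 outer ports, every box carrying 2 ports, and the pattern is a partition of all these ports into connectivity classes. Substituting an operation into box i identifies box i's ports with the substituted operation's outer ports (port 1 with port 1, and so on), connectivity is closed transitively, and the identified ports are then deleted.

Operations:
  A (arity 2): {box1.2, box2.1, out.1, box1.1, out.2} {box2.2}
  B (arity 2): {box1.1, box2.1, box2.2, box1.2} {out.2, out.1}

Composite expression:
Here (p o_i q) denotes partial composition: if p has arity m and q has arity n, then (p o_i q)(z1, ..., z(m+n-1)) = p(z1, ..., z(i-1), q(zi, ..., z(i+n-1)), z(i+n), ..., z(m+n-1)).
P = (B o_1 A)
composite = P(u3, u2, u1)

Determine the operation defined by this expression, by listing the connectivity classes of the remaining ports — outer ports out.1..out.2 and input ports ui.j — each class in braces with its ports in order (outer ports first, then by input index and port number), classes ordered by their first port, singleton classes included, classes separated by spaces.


{out.1, out.2} {u1.1, u1.2, u2.1, u3.1, u3.2} {u2.2}

Substituting into B glues patterns; closure does the rest.
composing A on (u3, u2), with out.j its own outer ports: {out.1, out.2, u2.1, u3.1, u3.2} {u2.2}
composing B on (u3, u2, u1), with out.j its own outer ports: {out.1, out.2} {u1.1, u1.2, u2.1, u3.1, u3.2} {u2.2}


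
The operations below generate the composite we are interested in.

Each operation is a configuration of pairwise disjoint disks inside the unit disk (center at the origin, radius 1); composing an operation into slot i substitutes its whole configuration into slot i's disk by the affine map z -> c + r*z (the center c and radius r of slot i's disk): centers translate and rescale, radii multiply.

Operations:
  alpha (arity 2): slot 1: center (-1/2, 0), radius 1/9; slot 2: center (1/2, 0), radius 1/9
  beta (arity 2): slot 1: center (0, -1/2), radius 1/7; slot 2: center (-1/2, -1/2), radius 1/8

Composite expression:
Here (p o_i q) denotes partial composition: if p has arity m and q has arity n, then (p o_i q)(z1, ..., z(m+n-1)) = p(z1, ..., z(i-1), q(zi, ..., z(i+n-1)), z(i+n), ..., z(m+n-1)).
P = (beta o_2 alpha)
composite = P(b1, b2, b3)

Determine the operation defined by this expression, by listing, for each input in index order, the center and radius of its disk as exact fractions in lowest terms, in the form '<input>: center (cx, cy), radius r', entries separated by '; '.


Nesting under beta composes maps z -> c + r*z down each b-path.
input b1: applying the 1 nested substitution gives center (0, -1/2), radius 1/7
input b2: applying the 2 nested substitutions gives center (-9/16, -1/2), radius 1/72
input b3: applying the 2 nested substitutions gives center (-7/16, -1/2), radius 1/72

b1: center (0, -1/2), radius 1/7; b2: center (-9/16, -1/2), radius 1/72; b3: center (-7/16, -1/2), radius 1/72


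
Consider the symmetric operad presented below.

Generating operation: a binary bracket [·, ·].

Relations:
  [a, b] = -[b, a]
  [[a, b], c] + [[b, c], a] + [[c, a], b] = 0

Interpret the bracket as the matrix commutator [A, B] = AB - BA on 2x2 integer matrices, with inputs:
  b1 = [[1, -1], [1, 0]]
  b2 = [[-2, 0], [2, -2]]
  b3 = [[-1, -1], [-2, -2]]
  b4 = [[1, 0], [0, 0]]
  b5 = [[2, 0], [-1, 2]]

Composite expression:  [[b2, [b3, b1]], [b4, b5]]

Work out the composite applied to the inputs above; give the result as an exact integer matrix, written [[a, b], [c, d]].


[[0, 0], [0, 0]]

[b3, b1] = [[-3, 0], [-3, 3]]
[b2, [b3, b1]] = [[0, 0], [-12, 0]]
[b4, b5] = [[0, 0], [1, 0]]
[[b2, [b3, b1]], [b4, b5]] = [[0, 0], [0, 0]]


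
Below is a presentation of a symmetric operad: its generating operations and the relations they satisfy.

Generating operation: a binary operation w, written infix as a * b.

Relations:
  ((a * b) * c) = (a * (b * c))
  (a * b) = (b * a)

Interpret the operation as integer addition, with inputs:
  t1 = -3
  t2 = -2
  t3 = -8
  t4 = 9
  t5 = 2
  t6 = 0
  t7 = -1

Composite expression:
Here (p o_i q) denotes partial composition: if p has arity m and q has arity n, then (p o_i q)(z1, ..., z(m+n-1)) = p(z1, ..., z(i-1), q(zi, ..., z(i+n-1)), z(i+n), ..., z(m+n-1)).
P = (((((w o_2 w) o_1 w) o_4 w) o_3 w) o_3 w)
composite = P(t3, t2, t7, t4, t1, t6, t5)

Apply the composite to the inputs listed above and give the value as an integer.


-3

(t3 * t2) = -10
(t7 * t4) = 8
((t7 * t4) * t1) = 5
(t6 * t5) = 2
(((t7 * t4) * t1) * (t6 * t5)) = 7
((t3 * t2) * (((t7 * t4) * t1) * (t6 * t5))) = -3


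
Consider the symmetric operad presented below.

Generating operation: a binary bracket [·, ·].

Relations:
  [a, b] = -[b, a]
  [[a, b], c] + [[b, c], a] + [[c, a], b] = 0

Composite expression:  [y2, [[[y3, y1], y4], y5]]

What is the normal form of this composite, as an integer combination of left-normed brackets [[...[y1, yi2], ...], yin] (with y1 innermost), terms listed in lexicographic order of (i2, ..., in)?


[[[[y1, y3], y4], y5], y2]

A multilinear Lie element is pinned by y1-initial words (y1 innermost).
Composite bracket: [y2, [[[y3, y1], y4], y5]]
The bracket unfolds into 16 signed words via [a, b] = ab - ba (2^4 = 16).
Collect the words opening with y1:
  the word y1y3y4y5y2 carries sign +1 and contributes +[[[[y1, y3], y4], y5], y2]


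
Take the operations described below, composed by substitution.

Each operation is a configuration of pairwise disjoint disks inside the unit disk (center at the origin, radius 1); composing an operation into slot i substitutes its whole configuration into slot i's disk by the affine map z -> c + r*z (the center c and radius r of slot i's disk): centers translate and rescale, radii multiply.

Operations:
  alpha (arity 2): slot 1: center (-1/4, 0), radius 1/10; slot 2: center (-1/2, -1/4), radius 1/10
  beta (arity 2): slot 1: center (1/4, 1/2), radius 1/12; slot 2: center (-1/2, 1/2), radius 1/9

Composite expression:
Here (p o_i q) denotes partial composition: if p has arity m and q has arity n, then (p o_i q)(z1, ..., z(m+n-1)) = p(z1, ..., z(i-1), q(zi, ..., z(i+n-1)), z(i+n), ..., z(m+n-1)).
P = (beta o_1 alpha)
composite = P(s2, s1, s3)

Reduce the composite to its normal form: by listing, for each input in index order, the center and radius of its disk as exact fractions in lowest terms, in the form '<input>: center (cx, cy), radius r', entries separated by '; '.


s1: center (5/24, 23/48), radius 1/120; s2: center (11/48, 1/2), radius 1/120; s3: center (-1/2, 1/2), radius 1/9

Only the slot chain above each s matters under beta; compose those maps.
for s2, the 2-step affine chain lands on center (11/48, 1/2), radius 1/120
for s1, the 2-step affine chain lands on center (5/24, 23/48), radius 1/120
for s3, the 1-step affine chain lands on center (-1/2, 1/2), radius 1/9


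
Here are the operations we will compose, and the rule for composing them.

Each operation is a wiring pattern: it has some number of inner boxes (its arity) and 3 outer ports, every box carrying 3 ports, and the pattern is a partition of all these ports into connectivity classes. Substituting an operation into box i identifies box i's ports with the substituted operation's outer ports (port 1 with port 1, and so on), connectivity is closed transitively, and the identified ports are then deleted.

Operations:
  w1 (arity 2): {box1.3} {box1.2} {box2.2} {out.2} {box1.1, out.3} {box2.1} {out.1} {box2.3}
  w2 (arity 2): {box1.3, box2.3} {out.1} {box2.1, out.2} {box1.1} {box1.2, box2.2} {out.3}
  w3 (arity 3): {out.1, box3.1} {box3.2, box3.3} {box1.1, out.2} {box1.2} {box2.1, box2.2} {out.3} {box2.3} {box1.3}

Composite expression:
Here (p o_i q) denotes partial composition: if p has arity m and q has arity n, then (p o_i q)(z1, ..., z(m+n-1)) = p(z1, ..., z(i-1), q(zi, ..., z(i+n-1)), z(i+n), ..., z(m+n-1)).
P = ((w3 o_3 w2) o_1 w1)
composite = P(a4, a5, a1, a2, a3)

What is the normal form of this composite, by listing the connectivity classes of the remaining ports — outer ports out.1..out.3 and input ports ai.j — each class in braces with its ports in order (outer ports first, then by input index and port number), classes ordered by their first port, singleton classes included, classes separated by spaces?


{out.1} {out.2} {out.3} {a1.1, a1.2} {a1.3} {a2.1} {a2.2, a3.2} {a2.3, a3.3} {a3.1} {a4.1} {a4.2} {a4.3} {a5.1} {a5.2} {a5.3}

Reachability decides: close wires over w3-identified ports.
stage w1: inputs (a4, a5), connectivity {out.1} {out.2} {out.3, a4.1} {a4.2} {a4.3} {a5.1} {a5.2} {a5.3}, out.j its boundary
stage w2: inputs (a2, a3), connectivity {out.1} {out.2, a3.1} {out.3} {a2.1} {a2.2, a3.2} {a2.3, a3.3}, out.j its boundary
stage w3: inputs (a4, a5, a1, a2, a3), connectivity {out.1} {out.2} {out.3} {a1.1, a1.2} {a1.3} {a2.1} {a2.2, a3.2} {a2.3, a3.3} {a3.1} {a4.1} {a4.2} {a4.3} {a5.1} {a5.2} {a5.3}, out.j its boundary


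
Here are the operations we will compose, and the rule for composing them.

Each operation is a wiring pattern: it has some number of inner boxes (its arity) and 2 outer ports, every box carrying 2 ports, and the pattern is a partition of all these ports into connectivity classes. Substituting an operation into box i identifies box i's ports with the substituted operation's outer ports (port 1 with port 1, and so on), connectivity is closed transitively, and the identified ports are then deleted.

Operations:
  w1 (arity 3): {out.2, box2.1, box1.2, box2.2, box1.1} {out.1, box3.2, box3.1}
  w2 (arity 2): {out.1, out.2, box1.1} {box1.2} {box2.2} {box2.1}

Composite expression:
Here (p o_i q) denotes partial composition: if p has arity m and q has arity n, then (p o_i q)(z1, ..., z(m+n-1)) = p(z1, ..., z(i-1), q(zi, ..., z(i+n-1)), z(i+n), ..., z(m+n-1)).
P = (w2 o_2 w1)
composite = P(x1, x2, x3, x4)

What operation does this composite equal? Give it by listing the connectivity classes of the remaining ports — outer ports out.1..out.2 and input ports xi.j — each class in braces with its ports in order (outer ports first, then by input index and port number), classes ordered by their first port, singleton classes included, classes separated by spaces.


Connectivity passes through glued w2-boundaries; trace each wire chain.
stage w1: inputs (x2, x3, x4), connectivity {out.1, x4.1, x4.2} {out.2, x2.1, x2.2, x3.1, x3.2}, out.j its boundary
stage w2: inputs (x1, x2, x3, x4), connectivity {out.1, out.2, x1.1} {x1.2} {x2.1, x2.2, x3.1, x3.2} {x4.1, x4.2}, out.j its boundary

{out.1, out.2, x1.1} {x1.2} {x2.1, x2.2, x3.1, x3.2} {x4.1, x4.2}
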